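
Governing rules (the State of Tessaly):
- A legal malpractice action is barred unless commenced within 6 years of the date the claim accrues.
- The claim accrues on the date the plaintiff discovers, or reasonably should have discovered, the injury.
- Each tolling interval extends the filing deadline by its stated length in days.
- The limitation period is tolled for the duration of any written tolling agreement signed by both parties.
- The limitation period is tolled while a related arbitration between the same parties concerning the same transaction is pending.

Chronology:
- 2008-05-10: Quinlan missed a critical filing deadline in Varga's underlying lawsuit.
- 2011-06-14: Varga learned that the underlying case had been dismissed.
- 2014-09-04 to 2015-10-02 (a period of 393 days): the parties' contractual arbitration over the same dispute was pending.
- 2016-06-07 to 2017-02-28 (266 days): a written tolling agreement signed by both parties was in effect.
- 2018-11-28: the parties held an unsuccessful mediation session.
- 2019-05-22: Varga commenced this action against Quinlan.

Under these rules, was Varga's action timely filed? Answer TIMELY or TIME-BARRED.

The claim did not accrue until Varga discovered the injury on 2011-06-14; the 2008-05-10 act date does not start the clock under the stated rule.
6 years from 2011-06-14 is 2017-06-14.
The pending related arbitration from 2014-09-04 to 2015-10-02 tolled the period for 393 days, extending the deadline to 2018-07-12.
The written tolling agreement from 2016-06-07 to 2017-02-28 tolled the period for 266 days, extending the deadline to 2019-04-04.
None of the other events listed affects the running of the period under the stated rules.
Varga filed on 2019-05-22, after the 2019-04-04 deadline, so the action is time-barred.

TIME-BARRED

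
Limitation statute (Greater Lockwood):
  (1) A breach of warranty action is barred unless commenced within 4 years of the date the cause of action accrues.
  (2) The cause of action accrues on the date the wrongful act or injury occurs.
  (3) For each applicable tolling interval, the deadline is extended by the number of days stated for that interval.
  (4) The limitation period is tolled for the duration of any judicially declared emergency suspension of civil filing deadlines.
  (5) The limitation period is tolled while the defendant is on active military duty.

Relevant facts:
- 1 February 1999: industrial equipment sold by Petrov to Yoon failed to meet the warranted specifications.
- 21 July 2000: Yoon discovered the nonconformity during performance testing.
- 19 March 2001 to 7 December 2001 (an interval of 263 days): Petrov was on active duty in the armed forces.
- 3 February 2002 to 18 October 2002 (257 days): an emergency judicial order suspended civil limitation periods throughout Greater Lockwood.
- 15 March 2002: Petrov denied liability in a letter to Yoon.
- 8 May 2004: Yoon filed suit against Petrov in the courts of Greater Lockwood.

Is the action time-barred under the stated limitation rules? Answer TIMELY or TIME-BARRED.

Accrual is governed by the date of the act, so the period began to run on 1 February 1999; the later discovery on 21 July 2000 is irrelevant under the stated rule.
4 years from 1 February 1999 is 1 February 2003.
The period was tolled for 263 days by the defendant's active military service (19 March 2001 to 7 December 2001), pushing the deadline to 22 October 2003.
Because the emergency suspension of filing deadlines ran from 3 February 2002 to 18 October 2002, the deadline is extended by 257 days to 5 July 2004.
None of the other events listed affects the running of the period under the stated rules.
Filing on 8 May 2004 beat the 5 July 2004 deadline — the action is timely.

TIMELY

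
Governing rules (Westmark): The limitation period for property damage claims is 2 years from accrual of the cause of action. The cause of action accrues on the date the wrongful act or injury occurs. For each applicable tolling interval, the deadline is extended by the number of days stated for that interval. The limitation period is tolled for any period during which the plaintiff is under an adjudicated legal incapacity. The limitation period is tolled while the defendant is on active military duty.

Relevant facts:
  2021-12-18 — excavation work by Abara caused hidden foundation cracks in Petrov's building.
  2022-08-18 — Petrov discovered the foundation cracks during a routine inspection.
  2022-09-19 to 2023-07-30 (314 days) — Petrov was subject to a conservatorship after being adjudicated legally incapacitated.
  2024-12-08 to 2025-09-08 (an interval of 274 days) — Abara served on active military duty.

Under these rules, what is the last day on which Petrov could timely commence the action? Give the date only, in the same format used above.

Accrual is governed by the date of the act, so the period began to run on 2021-12-18; the later discovery on 2022-08-18 is irrelevant under the stated rule.
Adding the 2 years base period to 2021-12-18 gives a deadline of 2023-12-18, before any tolling.
The period was tolled for 314 days by the plaintiff's legal incapacity (2022-09-19 to 2023-07-30), pushing the deadline to 2024-10-27.
The defendant's active military service from 2024-12-08 to 2025-09-08 began after the period had already run on 2024-10-27, so it has no tolling effect.

2024-10-27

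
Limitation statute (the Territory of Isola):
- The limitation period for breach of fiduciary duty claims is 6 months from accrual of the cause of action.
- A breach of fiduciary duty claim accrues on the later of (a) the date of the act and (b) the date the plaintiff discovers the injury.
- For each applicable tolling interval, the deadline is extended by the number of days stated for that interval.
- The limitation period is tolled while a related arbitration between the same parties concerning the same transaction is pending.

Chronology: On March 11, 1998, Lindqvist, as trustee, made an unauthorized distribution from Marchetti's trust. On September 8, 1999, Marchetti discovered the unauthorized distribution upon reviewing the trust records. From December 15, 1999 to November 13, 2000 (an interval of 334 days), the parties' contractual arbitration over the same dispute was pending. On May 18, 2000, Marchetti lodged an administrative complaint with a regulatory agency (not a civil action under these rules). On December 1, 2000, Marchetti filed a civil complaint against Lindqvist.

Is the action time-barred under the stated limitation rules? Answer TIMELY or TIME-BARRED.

Because discovery on September 8, 1999 post-dates the March 11, 1998 act, accrual under the later-of rule falls on September 8, 1999.
Adding the 6 months base period to September 8, 1999 gives a deadline of March 8, 2000, before any tolling.
Because the pending related arbitration ran from December 15, 1999 to November 13, 2000, the deadline is extended by 334 days to February 5, 2001.
Nothing else in the chronology tolls or restarts the period.
The December 1, 2000 filing precedes the February 5, 2001 deadline; the claim is timely.

TIMELY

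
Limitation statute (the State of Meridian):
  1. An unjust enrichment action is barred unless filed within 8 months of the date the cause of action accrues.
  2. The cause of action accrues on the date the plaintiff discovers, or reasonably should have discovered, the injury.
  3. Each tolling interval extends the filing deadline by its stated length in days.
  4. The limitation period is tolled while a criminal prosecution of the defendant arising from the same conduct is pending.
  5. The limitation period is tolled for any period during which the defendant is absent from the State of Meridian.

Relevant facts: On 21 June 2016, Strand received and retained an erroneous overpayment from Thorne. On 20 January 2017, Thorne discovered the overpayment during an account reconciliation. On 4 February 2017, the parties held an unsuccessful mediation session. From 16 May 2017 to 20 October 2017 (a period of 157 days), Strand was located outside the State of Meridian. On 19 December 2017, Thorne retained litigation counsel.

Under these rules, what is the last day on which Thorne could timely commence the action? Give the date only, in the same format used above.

Under the discovery rule, the claim accrued on 20 January 2017, when Thorne discovered the injury — not on the 21 June 2016 date of the underlying act.
The untolled deadline — 8 months after 20 January 2017 — is 20 September 2017.
The period was tolled for 157 days by the defendant's absence from the jurisdiction (16 May 2017 to 20 October 2017), pushing the deadline to 24 February 2018.
None of the other events listed affects the running of the period under the stated rules.

24 February 2018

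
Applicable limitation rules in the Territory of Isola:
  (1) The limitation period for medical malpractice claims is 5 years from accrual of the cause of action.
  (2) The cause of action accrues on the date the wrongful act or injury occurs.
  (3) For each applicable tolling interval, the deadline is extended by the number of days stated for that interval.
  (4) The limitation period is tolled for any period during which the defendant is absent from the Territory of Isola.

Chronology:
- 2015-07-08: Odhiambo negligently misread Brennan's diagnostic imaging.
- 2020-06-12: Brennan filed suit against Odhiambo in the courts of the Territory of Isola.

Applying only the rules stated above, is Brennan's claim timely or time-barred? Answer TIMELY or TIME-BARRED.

TIMELY

The cause of action accrued on 2015-07-08, the date of the act.
Adding the 5 years base period to 2015-07-08 gives a deadline of 2020-07-08, before any tolling.
Brennan filed on 2020-06-12, before the 2020-07-08 deadline, so the action is timely.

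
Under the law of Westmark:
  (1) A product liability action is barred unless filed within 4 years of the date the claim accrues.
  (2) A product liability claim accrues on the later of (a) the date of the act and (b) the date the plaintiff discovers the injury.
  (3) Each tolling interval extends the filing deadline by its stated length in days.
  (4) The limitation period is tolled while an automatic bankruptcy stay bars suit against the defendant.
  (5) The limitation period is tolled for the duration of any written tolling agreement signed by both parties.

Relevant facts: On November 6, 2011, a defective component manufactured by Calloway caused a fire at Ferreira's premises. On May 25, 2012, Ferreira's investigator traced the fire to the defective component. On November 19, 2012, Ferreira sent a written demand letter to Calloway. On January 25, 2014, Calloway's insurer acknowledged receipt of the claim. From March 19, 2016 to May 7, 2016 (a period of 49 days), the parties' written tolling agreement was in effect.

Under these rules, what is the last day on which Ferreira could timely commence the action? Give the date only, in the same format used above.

Taking the later of the act (November 6, 2011) and discovery (May 25, 2012), the claim accrued on May 25, 2012.
Adding the 4 years base period to May 25, 2012 gives a deadline of May 25, 2016, before any tolling.
Because the written tolling agreement ran from March 19, 2016 to May 7, 2016, the deadline is extended by 49 days to July 13, 2016.
None of the other events listed affects the running of the period under the stated rules.

July 13, 2016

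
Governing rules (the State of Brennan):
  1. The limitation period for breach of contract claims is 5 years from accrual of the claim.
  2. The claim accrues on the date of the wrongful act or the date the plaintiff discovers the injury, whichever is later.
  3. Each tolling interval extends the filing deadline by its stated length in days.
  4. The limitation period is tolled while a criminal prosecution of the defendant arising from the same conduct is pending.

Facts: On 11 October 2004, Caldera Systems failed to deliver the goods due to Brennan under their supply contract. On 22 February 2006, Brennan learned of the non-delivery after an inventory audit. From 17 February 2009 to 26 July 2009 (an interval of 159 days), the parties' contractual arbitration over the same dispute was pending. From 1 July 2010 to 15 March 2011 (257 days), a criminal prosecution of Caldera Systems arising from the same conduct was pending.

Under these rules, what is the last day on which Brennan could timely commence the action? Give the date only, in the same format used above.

6 November 2011

The claim accrued on 22 February 2006 — the later of the 11 October 2004 act and the 22 February 2006 discovery.
The untolled deadline — 5 years after 22 February 2006 — is 22 February 2011.
The pending criminal prosecution from 1 July 2010 to 15 March 2011 tolled the period for 257 days, extending the deadline to 6 November 2011.
No stated provision tolls the period for a pending arbitration, so the interval from 17 February 2009 to 26 July 2009 has no effect on the deadline.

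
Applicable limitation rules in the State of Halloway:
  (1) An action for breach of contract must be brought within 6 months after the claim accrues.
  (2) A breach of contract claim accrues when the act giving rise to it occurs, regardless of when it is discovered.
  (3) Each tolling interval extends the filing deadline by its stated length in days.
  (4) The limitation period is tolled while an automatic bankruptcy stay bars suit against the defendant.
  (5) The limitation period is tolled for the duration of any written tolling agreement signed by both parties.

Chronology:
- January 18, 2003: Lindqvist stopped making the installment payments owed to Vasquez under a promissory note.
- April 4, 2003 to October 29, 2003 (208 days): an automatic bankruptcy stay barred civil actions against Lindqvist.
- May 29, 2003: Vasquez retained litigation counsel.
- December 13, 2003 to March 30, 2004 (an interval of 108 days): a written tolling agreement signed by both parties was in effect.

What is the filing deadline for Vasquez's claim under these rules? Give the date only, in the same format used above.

May 29, 2004

The limitation period began to run on January 18, 2003.
Adding the 6 months base period to January 18, 2003 gives a deadline of July 18, 2003, before any tolling.
The period was tolled for 208 days by the automatic bankruptcy stay (April 4, 2003 to October 29, 2003), pushing the deadline to February 11, 2004.
Because the written tolling agreement ran from December 13, 2003 to March 30, 2004, the deadline is extended by 108 days to May 29, 2004.
The other events in the timeline have no effect on the limitation period under the stated rules.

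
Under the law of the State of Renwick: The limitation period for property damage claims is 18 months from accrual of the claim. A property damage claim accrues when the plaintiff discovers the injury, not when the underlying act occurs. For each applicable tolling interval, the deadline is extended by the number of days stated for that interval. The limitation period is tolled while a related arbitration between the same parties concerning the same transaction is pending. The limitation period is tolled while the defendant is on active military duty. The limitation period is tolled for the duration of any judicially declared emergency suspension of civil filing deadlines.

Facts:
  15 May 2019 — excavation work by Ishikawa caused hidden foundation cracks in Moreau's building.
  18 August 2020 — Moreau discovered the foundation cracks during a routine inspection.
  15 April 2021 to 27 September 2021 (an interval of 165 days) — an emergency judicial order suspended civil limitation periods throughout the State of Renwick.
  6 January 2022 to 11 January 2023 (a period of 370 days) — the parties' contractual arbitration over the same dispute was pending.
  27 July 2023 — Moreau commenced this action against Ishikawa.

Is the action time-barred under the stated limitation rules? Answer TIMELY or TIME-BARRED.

TIMELY

Accrual is tied to discovery, so the period began on 18 August 2020 rather than on 15 May 2019 when the act occurred.
The untolled deadline — 18 months after 18 August 2020 — is 18 February 2022.
The period was tolled for 165 days by the emergency suspension of filing deadlines (15 April 2021 to 27 September 2021), pushing the deadline to 2 August 2022.
The pending related arbitration from 6 January 2022 to 11 January 2023 tolled the period for 370 days, extending the deadline to 7 August 2023.
Filing on 27 July 2023 beat the 7 August 2023 deadline — the action is timely.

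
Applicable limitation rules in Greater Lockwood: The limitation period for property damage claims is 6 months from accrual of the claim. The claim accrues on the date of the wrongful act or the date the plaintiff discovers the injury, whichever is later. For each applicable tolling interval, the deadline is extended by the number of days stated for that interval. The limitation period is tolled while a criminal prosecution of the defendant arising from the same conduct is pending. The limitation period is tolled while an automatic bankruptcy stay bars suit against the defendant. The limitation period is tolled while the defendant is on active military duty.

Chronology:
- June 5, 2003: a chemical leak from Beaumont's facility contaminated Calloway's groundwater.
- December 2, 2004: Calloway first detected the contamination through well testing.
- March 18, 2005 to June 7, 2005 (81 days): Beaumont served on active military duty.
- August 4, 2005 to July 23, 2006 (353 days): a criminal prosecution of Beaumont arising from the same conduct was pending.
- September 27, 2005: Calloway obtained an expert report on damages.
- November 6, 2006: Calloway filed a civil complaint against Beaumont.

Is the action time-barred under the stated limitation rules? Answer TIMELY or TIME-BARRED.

TIME-BARRED

Taking the later of the act (June 5, 2003) and discovery (December 2, 2004), the claim accrued on December 2, 2004.
6 months from December 2, 2004 is June 2, 2005.
The period was tolled for 81 days by the defendant's active military service (March 18, 2005 to June 7, 2005), pushing the deadline to August 22, 2005.
The period was tolled for 353 days by the pending criminal prosecution (August 4, 2005 to July 23, 2006), pushing the deadline to August 10, 2006.
None of the other events listed affects the running of the period under the stated rules.
Calloway filed on November 6, 2006, after the August 10, 2006 deadline, so the action is time-barred.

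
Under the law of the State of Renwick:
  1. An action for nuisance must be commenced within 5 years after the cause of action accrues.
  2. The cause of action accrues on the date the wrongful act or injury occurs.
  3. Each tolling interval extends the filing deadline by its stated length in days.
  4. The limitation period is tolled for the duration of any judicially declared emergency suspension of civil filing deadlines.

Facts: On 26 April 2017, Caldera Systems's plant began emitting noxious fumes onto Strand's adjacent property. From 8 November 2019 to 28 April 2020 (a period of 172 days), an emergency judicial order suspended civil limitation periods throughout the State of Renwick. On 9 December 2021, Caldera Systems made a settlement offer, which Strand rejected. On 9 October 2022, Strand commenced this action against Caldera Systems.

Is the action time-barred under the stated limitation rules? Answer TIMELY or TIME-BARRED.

The limitation period began to run on 26 April 2017.
5 years from 26 April 2017 is 26 April 2022.
The emergency suspension of filing deadlines from 8 November 2019 to 28 April 2020 tolled the period for 172 days, extending the deadline to 15 October 2022.
None of the other events listed affects the running of the period under the stated rules.
Strand filed on 9 October 2022, before the 15 October 2022 deadline, so the action is timely.

TIMELY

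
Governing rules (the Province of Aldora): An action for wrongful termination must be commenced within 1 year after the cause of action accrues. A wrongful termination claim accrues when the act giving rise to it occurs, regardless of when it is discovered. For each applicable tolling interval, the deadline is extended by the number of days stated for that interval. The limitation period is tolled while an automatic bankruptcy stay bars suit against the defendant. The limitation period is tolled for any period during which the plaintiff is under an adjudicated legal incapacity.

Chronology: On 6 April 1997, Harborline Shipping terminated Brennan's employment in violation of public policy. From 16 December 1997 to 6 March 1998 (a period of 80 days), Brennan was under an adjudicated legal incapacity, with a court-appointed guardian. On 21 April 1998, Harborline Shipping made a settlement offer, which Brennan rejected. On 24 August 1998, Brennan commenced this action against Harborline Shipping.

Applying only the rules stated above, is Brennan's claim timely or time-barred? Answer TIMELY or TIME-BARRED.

The limitation period began to run on 6 April 1997.
Adding the 1 year base period to 6 April 1997 gives a deadline of 6 April 1998, before any tolling.
Because the plaintiff's legal incapacity ran from 16 December 1997 to 6 March 1998, the deadline is extended by 80 days to 25 June 1998.
Nothing else in the chronology tolls or restarts the period.
Brennan filed on 24 August 1998, after the 25 June 1998 deadline, so the action is time-barred.

TIME-BARRED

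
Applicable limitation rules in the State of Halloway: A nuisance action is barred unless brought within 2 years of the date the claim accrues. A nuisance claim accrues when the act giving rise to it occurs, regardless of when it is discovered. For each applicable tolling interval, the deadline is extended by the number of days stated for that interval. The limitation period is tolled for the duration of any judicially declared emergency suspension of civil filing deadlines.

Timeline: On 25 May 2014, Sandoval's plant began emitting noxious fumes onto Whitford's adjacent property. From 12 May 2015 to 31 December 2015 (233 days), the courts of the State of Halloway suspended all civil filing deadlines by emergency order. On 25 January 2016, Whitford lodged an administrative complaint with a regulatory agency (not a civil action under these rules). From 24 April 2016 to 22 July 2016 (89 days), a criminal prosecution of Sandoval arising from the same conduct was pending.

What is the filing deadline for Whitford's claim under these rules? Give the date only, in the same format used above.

13 January 2017

The claim accrued on 25 May 2014, when the wrongful act occurred.
Adding the 2 years base period to 25 May 2014 gives a deadline of 25 May 2016, before any tolling.
Because the emergency suspension of filing deadlines ran from 12 May 2015 to 31 December 2015, the deadline is extended by 233 days to 13 January 2017.
No stated provision tolls the period for a criminal prosecution, so the interval from 24 April 2016 to 22 July 2016 has no effect on the deadline.
Nothing else in the chronology tolls or restarts the period.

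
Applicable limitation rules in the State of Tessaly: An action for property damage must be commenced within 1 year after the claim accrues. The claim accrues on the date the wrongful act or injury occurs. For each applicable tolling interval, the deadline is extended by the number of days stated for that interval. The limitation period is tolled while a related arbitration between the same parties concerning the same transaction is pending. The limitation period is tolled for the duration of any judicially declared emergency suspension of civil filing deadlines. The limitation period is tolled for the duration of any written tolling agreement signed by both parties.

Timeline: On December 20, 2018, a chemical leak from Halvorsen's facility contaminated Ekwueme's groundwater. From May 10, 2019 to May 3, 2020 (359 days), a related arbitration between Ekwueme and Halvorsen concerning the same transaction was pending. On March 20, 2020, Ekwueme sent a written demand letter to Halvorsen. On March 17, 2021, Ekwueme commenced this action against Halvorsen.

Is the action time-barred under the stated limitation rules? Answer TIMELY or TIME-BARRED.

The claim accrued on December 20, 2018, when the wrongful act occurred.
Adding the 1 year base period to December 20, 2018 gives a deadline of December 20, 2019, before any tolling.
Because the pending related arbitration ran from May 10, 2019 to May 3, 2020, the deadline is extended by 359 days to December 13, 2020.
Nothing else in the chronology tolls or restarts the period.
Filing on March 17, 2021 missed the December 13, 2020 deadline — the action is time-barred.

TIME-BARRED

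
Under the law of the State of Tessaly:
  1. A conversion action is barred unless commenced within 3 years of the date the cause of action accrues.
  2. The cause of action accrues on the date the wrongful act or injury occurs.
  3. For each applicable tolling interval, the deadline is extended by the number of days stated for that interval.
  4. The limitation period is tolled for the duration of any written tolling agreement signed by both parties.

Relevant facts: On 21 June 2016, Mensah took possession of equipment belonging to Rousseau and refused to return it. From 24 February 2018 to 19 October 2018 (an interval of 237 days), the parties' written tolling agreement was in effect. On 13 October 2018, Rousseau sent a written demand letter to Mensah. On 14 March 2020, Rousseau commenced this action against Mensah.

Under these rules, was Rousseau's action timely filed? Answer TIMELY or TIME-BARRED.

TIME-BARRED

The cause of action accrued on 21 June 2016, the date of the act.
The untolled deadline — 3 years after 21 June 2016 — is 21 June 2019.
The period was tolled for 237 days by the written tolling agreement (24 February 2018 to 19 October 2018), pushing the deadline to 13 February 2020.
The other events in the timeline have no effect on the limitation period under the stated rules.
The 14 March 2020 filing falls after the 13 February 2020 deadline; the claim is time-barred.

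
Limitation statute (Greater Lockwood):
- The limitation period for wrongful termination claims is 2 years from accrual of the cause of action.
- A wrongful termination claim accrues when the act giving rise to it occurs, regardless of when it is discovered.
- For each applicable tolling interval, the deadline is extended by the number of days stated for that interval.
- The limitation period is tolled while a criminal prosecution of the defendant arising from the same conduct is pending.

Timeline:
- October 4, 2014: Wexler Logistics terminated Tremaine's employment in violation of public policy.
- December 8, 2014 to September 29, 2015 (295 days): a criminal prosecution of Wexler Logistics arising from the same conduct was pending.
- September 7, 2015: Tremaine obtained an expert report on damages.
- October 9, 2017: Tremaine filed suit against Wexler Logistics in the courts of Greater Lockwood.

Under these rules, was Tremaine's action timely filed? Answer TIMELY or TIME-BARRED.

The claim accrued on October 4, 2014, when the wrongful act occurred.
2 years from October 4, 2014 is October 4, 2016.
The period was tolled for 295 days by the pending criminal prosecution (December 8, 2014 to September 29, 2015), pushing the deadline to July 26, 2017.
The other events in the timeline have no effect on the limitation period under the stated rules.
Tremaine filed on October 9, 2017, after the July 26, 2017 deadline, so the action is time-barred.

TIME-BARRED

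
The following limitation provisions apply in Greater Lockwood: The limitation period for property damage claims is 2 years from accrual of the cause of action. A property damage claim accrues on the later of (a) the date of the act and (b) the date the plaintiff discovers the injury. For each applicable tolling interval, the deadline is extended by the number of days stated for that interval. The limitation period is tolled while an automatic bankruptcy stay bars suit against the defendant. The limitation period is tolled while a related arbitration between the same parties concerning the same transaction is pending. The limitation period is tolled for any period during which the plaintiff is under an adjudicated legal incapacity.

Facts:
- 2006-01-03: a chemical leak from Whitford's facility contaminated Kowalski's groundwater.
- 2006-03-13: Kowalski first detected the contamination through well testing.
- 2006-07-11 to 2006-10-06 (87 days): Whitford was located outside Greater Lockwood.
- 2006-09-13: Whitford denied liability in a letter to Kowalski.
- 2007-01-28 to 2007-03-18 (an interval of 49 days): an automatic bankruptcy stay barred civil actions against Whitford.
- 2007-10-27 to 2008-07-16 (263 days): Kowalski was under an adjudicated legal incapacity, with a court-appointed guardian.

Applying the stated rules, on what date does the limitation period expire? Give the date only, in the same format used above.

Taking the later of the act (2006-01-03) and discovery (2006-03-13), the claim accrued on 2006-03-13.
The untolled deadline — 2 years after 2006-03-13 — is 2008-03-13.
Because the automatic bankruptcy stay ran from 2007-01-28 to 2007-03-18, the deadline is extended by 49 days to 2008-05-01.
The plaintiff's legal incapacity from 2007-10-27 to 2008-07-16 tolled the period for 263 days, extending the deadline to 2009-01-19.
Although the defendant's absence ran from 2006-07-11 to 2006-10-06, the stated rules do not make that a tolling event, so it is disregarded.
None of the other events listed affects the running of the period under the stated rules.

2009-01-19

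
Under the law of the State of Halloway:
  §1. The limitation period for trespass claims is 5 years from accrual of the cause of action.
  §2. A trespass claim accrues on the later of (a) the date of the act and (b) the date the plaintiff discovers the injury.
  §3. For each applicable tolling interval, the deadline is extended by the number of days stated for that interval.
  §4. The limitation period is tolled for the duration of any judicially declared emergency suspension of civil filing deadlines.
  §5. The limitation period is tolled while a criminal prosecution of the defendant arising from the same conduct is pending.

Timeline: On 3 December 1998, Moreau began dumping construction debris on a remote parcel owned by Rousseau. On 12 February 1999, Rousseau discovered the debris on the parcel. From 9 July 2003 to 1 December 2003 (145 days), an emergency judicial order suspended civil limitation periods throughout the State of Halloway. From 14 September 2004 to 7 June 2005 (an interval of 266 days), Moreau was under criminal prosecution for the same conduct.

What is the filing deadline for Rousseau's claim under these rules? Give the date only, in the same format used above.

Taking the later of the act (3 December 1998) and discovery (12 February 1999), the claim accrued on 12 February 1999.
Adding the 5 years base period to 12 February 1999 gives a deadline of 12 February 2004, before any tolling.
The period was tolled for 145 days by the emergency suspension of filing deadlines (9 July 2003 to 1 December 2003), pushing the deadline to 6 July 2004.
The pending criminal prosecution from 14 September 2004 to 7 June 2005 began after the period had already run on 6 July 2004, so it has no tolling effect.

6 July 2004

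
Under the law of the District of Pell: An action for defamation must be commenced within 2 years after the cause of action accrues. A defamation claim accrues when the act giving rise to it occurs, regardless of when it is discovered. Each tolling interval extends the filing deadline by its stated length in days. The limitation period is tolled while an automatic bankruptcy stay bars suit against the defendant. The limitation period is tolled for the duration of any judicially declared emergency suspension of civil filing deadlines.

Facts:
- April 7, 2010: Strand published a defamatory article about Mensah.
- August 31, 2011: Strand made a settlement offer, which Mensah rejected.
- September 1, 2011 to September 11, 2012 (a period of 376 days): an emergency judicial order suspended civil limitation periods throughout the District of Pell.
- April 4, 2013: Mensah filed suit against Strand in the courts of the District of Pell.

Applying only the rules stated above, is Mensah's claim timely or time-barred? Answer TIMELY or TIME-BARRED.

The limitation period began to run on April 7, 2010.
Adding the 2 years base period to April 7, 2010 gives a deadline of April 7, 2012, before any tolling.
The period was tolled for 376 days by the emergency suspension of filing deadlines (September 1, 2011 to September 11, 2012), pushing the deadline to April 18, 2013.
The other events in the timeline have no effect on the limitation period under the stated rules.
The April 4, 2013 filing precedes the April 18, 2013 deadline; the claim is timely.

TIMELY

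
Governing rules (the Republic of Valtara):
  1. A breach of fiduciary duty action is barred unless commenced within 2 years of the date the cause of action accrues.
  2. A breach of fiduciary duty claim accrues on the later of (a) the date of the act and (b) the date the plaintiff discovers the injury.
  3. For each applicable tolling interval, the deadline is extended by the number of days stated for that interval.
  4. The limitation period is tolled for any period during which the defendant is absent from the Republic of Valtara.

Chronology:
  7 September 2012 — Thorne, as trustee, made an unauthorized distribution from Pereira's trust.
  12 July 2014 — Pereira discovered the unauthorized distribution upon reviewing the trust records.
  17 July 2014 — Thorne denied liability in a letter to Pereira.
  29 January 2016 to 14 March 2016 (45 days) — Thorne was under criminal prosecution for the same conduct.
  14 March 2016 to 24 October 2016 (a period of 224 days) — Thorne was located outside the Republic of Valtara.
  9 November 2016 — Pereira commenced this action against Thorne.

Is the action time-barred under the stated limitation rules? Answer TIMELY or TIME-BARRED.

The claim accrued on 12 July 2014 — the later of the 7 September 2012 act and the 12 July 2014 discovery.
Adding the 2 years base period to 12 July 2014 gives a deadline of 12 July 2016, before any tolling.
Because the defendant's absence from the jurisdiction ran from 14 March 2016 to 24 October 2016, the deadline is extended by 224 days to 21 February 2017.
No stated provision tolls the period for a criminal prosecution, so the interval from 29 January 2016 to 14 March 2016 has no effect on the deadline.
None of the other events listed affects the running of the period under the stated rules.
Filing on 9 November 2016 beat the 21 February 2017 deadline — the action is timely.

TIMELY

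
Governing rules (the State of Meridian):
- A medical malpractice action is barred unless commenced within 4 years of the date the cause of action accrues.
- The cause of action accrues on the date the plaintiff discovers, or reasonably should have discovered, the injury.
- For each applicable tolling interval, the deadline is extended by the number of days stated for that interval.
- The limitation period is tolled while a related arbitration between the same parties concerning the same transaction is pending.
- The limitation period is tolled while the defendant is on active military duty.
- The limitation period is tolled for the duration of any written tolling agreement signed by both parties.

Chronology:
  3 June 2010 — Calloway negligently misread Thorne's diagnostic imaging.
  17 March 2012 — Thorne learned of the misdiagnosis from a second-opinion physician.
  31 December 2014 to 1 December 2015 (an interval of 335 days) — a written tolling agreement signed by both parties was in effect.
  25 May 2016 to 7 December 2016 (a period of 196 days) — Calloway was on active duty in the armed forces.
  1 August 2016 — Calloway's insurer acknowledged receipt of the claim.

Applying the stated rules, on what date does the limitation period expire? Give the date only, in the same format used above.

30 August 2017

The claim did not accrue until Thorne discovered the injury on 17 March 2012; the 3 June 2010 act date does not start the clock under the stated rule.
Adding the 4 years base period to 17 March 2012 gives a deadline of 17 March 2016, before any tolling.
The period was tolled for 335 days by the written tolling agreement (31 December 2014 to 1 December 2015), pushing the deadline to 15 February 2017.
The defendant's active military service from 25 May 2016 to 7 December 2016 tolled the period for 196 days, extending the deadline to 30 August 2017.
The other events in the timeline have no effect on the limitation period under the stated rules.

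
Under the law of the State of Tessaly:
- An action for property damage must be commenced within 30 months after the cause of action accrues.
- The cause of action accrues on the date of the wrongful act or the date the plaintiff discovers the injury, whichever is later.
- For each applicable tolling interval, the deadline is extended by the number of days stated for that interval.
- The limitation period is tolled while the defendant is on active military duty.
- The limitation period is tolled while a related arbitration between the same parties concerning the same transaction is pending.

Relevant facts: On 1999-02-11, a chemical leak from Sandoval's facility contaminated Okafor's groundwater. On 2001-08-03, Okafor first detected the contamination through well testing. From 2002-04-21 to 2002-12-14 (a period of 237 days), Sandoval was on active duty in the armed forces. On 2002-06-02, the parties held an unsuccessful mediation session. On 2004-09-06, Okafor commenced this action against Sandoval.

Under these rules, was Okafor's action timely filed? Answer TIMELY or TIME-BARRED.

TIMELY

Taking the later of the act (1999-02-11) and discovery (2001-08-03), the claim accrued on 2001-08-03.
The untolled deadline — 30 months after 2001-08-03 — is 2004-02-03.
The period was tolled for 237 days by the defendant's active military service (2002-04-21 to 2002-12-14), pushing the deadline to 2004-09-27.
None of the other events listed affects the running of the period under the stated rules.
Filing on 2004-09-06 beat the 2004-09-27 deadline — the action is timely.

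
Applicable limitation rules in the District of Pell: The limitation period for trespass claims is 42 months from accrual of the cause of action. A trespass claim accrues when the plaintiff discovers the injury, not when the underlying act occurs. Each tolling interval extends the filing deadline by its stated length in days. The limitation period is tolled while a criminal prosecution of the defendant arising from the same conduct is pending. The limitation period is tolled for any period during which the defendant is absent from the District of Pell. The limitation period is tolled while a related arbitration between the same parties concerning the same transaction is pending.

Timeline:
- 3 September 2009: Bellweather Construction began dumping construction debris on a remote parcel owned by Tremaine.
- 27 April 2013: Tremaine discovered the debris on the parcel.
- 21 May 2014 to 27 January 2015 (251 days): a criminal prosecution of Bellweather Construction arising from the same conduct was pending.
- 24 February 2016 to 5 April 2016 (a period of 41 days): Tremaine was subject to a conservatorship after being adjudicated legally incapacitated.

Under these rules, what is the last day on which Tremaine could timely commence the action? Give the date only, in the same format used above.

Accrual is tied to discovery, so the period began on 27 April 2013 rather than on 3 September 2009 when the act occurred.
42 months from 27 April 2013 is 27 October 2016.
Because the pending criminal prosecution ran from 21 May 2014 to 27 January 2015, the deadline is extended by 251 days to 5 July 2017.
No stated provision tolls the period for the plaintiff's incapacity, so the interval from 24 February 2016 to 5 April 2016 has no effect on the deadline.

5 July 2017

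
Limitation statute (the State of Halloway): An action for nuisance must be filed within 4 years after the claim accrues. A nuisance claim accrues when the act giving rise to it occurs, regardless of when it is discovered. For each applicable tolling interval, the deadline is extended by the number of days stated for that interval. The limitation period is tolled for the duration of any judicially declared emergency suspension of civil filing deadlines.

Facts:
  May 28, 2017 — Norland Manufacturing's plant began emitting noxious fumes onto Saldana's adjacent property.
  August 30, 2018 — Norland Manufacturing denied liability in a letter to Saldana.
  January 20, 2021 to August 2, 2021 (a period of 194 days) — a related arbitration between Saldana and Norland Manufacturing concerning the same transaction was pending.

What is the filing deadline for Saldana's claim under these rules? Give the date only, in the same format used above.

The claim accrued on May 28, 2017, the date of the act.
The untolled deadline — 4 years after May 28, 2017 — is May 28, 2021.
No stated provision tolls the period for a pending arbitration, so the interval from January 20, 2021 to August 2, 2021 has no effect on the deadline.
None of the other events listed affects the running of the period under the stated rules.

May 28, 2021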